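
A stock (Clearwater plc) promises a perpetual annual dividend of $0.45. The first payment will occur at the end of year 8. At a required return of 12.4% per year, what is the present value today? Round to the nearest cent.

Value at end of year 7: C / r = $0.45 / 0.124 = $3.6290
Discount to today: PV = $3.6290 / (1 + 0.124)^7 = $3.6290 / 2.266544 = $1.60

$1.60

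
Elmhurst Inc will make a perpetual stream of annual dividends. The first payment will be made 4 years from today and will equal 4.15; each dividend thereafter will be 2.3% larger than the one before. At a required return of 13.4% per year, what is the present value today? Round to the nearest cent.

Value at end of year 3: C₁ / (r − g) = 4.15 / (0.134 − 0.023) = 37.3874
Discount to today: PV = 37.3874 / (1 + 0.134)^3 = 37.3874 / 1.458274 = 25.64

25.64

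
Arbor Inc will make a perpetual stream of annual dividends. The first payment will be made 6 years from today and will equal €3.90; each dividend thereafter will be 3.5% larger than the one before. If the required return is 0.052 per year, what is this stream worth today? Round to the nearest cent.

€178.05

Value at end of year 5: C₁ / (r − g) = €3.90 / (0.052 − 0.035) = €229.4118
Discount to today: PV = €229.4118 / (1 + 0.052)^5 = €229.4118 / 1.288483 = €178.05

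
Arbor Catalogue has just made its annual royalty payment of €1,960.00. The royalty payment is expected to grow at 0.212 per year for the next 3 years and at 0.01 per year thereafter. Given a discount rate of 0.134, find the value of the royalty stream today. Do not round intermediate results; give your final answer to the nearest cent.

D_1 = 2375.52000
D_2 = 2879.13024
D_3 = 3489.50585
Terminal value at year 3: TV = D_3×(1+g_2)/(r−g_2) = 3524.40091/0.124 = 28422.58798
P_0 = D_1/(1+r)^1 + D_2/(1+r)^2 + D_3/(1+r)^3 + TV/(1+r)^3
    = 2094.81481 + 2238.90261 + 2392.90120 + 19490.56621 = 26217.18483

€26217.18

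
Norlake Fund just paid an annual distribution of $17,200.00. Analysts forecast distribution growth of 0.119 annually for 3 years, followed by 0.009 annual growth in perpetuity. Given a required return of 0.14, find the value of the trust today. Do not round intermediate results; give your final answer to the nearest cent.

$175014.38

D_1 = 19246.80000
D_2 = 21537.16920
D_3 = 24100.09233
Terminal value at year 3: TV = D_3×(1+g_2)/(r−g_2) = 24316.99317/0.131 = 185625.90203
P_0 = D_1/(1+r)^1 + D_2/(1+r)^2 + D_3/(1+r)^3 + TV/(1+r)^3
    = 16883.15789 + 16572.15235 + 16266.87586 + 125292.19654 = 175014.38265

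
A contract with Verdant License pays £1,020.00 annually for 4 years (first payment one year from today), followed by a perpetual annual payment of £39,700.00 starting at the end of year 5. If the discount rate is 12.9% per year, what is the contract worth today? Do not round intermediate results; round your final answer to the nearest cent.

PV of 4-year annuity: £1,020.00 × [1 − (1+0.129)^−4] / 0.129 = 3040.27542
Perpetuity value at year 4: £39,700.00 / 0.129 = 307751.93798
PV of perpetuity: 307751.93798 / (1+0.129)^4 = 189419.64954
Total PV = 3040.27542 + 189419.64954 = 192459.92496

£192459.92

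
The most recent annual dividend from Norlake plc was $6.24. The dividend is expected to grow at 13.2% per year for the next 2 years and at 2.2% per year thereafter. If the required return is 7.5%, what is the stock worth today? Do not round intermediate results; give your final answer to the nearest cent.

$146.91

D_1 = 7.06368
D_2 = 7.99609
Terminal value at year 2: TV = D_2×(1+g_2)/(r−g_2) = 8.17200/0.053 = 154.18867
P_0 = D_1/(1+r)^1 + D_2/(1+r)^2 + TV/(1+r)^2
    = 6.57087 + 6.91927 + 133.42449 = 146.91463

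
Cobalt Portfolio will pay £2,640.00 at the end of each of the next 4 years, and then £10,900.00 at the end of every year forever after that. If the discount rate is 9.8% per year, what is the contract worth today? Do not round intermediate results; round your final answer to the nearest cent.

£84927.64

PV of 4-year annuity: £2,640.00 × [1 − (1+0.098)^−4] / 0.098 = 8404.80402
Perpetuity value at year 4: £10,900.00 / 0.098 = 111224.48980
PV of perpetuity: 111224.48980 / (1+0.098)^4 = 76522.83685
Total PV = 8404.80402 + 76522.83685 = 84927.64087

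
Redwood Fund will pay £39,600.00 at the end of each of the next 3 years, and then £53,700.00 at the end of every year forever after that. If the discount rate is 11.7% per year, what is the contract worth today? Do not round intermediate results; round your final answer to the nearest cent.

£424933.19

PV of 3-year annuity: £39,600.00 × [1 − (1+0.117)^−3] / 0.117 = 95604.99760
Perpetuity value at year 3: £53,700.00 / 0.117 = 458974.35897
PV of perpetuity: 458974.35897 / (1+0.117)^3 = 329328.18799
Total PV = 95604.99760 + 329328.18799 = 424933.18559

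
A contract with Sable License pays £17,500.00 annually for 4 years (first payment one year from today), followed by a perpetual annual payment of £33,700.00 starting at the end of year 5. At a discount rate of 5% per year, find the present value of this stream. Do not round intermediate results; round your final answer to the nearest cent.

£616555.60

PV of 4-year annuity: £17,500.00 × [1 − (1+0.05)^−4] / 0.05 = 62054.13382
Perpetuity value at year 4: £33,700.00 / 0.05 = 674000.00000
PV of perpetuity: 674000.00000 / (1+0.05)^4 = 554501.46801
Total PV = 62054.13382 + 554501.46801 = 616555.60183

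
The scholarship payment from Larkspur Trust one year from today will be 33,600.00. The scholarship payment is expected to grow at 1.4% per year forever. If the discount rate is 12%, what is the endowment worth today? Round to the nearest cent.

316981.13

Growing perpetuity: P = D₁ / (r − g) = 33,600.0000 / (0.12 − 0.014) = 316,981.13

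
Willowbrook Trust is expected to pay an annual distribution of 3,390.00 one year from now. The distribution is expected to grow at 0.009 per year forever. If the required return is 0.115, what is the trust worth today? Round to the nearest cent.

Growing perpetuity: P = D₁ / (r − g) = 3,390.0000 / (0.115 − 0.009) = 31,981.13

31981.13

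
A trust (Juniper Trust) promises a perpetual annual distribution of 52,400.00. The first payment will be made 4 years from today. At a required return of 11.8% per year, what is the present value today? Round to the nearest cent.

317778.03

Value at end of year 3: C / r = 52,400.00 / 0.118 = 444,067.7966
Discount to today: PV = 444,067.7966 / (1 + 0.118)^3 = 444,067.7966 / 1.397415 = 317,778.03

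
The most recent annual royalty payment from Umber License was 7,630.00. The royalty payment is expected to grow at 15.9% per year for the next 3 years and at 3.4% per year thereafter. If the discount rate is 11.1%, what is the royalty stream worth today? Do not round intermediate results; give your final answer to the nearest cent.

141247.64

D_1 = 8843.17000
D_2 = 10249.23403
D_3 = 11878.86224
Terminal value at year 3: TV = D_3×(1+g_2)/(r−g_2) = 12282.74356/0.077 = 159516.15009
P_0 = D_1/(1+r)^1 + D_2/(1+r)^2 + D_3/(1+r)^3 + TV/(1+r)^3
    = 7959.64896 + 8303.54019 + 8662.28900 + 116322.16658 = 141247.64473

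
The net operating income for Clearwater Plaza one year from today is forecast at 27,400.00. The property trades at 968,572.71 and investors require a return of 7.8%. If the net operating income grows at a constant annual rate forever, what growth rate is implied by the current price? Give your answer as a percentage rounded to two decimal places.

4.97%

P = D₁/(r−g) ⇒ g = r − D₁/P = 0.078 − 27,400.00/968,572.71 = 0.049711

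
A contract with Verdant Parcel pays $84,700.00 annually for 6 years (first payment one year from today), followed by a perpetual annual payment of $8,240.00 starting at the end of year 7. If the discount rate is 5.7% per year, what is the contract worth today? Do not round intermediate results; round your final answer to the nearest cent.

PV of 6-year annuity: $84,700.00 × [1 − (1+0.057)^−6] / 0.057 = 420452.21151
Perpetuity value at year 6: $8,240.00 / 0.057 = 144561.40351
PV of perpetuity: 144561.40351 / (1+0.057)^6 = 103657.90619
Total PV = 420452.21151 + 103657.90619 = 524110.11770

$524110.12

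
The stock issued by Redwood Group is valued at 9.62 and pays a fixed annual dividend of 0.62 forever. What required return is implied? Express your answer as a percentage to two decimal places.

6.44%

P = C/r ⇒ r = C/P = 0.62/9.62 = 0.064449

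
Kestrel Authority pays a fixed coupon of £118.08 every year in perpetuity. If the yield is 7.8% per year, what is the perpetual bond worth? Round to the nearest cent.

Level perpetuity: PV = C / r = £118.08 / 0.078 = £1,513.85

£1513.85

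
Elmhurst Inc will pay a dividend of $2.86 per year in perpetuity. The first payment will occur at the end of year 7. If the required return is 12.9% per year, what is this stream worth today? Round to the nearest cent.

Value at end of year 6: C / r = $2.86 / 0.129 = $22.1705
Discount to today: PV = $22.1705 / (1 + 0.129)^6 = $22.1705 / 2.070922 = $10.71

$10.71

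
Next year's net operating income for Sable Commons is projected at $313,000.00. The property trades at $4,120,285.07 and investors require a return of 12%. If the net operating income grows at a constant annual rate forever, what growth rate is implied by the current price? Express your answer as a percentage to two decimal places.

P = D₁/(r−g) ⇒ g = r − D₁/P = 0.12 − $313,000.00/$4,120,285.07 = 0.044034

4.40%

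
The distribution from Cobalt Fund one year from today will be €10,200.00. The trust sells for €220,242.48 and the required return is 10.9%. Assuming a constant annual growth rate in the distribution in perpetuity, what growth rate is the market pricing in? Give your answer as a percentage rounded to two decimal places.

6.27%

P = D₁/(r−g) ⇒ g = r − D₁/P = 0.109 − €10,200.00/€220,242.48 = 0.062687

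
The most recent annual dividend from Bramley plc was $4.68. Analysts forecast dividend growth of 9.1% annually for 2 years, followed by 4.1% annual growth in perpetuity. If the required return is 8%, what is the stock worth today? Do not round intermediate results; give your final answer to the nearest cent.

$136.98

D_1 = 5.10588
D_2 = 5.57052
Terminal value at year 2: TV = D_2×(1+g_2)/(r−g_2) = 5.79891/0.039 = 148.68990
P_0 = D_1/(1+r)^1 + D_2/(1+r)^2 + TV/(1+r)^2
    = 4.72767 + 4.77582 + 127.47763 = 136.98111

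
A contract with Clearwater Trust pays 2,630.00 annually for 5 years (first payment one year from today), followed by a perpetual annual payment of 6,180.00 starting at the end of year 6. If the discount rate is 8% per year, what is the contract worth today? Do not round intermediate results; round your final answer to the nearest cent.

63075.88

PV of 5-year annuity: 2,630.00 × [1 − (1+0.08)^−5] / 0.08 = 10500.82740
Perpetuity value at year 5: 6,180.00 / 0.08 = 77250.00000
PV of perpetuity: 77250.00000 / (1+0.08)^5 = 52575.05197
Total PV = 10500.82740 + 52575.05197 = 63075.87937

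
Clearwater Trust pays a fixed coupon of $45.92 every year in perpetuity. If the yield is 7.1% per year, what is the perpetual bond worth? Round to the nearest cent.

Level perpetuity: PV = C / r = $45.92 / 0.071 = $646.76

$646.76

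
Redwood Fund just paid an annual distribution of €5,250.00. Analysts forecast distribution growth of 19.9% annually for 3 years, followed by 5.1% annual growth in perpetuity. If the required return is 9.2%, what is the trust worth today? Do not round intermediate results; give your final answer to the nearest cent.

D_1 = 6294.75000
D_2 = 7547.40525
D_3 = 9049.33889
Terminal value at year 3: TV = D_3×(1+g_2)/(r−g_2) = 9510.85518/0.041 = 231972.07752
P_0 = D_1/(1+r)^1 + D_2/(1+r)^2 + D_3/(1+r)^3 + TV/(1+r)^3
    = 5764.42308 + 6329.25208 + 6949.42605 + 178142.60424 = 197185.70544

€197185.71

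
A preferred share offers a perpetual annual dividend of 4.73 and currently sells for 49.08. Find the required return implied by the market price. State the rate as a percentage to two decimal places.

9.64%

P = C/r ⇒ r = C/P = 4.73/49.08 = 0.096373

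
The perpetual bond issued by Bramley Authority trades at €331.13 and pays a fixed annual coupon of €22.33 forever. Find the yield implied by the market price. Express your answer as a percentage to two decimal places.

P = C/r ⇒ r = C/P = €22.33/€331.13 = 0.067436

6.74%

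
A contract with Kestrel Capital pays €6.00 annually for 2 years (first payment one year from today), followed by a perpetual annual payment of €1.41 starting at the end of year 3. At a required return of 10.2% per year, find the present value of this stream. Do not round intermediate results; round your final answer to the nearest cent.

PV of 2-year annuity: €6.00 × [1 − (1+0.102)^−2] / 0.102 = 10.38534
Perpetuity value at year 2: €1.41 / 0.102 = 13.82353
PV of perpetuity: 13.82353 / (1+0.102)^2 = 11.38297
Total PV = 10.38534 + 11.38297 = 21.76832

€21.77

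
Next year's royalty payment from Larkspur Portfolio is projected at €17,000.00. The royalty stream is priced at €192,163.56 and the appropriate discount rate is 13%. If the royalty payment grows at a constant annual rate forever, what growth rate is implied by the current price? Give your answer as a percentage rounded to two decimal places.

4.15%

P = D₁/(r−g) ⇒ g = r − D₁/P = 0.13 − €17,000.00/€192,163.56 = 0.041534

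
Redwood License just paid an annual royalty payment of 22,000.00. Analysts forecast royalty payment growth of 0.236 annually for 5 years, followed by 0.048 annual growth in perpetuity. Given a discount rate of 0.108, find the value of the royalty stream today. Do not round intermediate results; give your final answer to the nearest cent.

818310.79

D_1 = 27192.00000
D_2 = 33609.31200
D_3 = 41541.10963
D_4 = 51344.81151
D_5 = 63462.18702
Terminal value at year 5: TV = D_5×(1+g_2)/(r−g_2) = 66508.37200/0.06 = 1108472.86662
P_0 = D_1/(1+r)^1 + D_2/(1+r)^2 + D_3/(1+r)^3 + D_4/(1+r)^4 + D_5/(1+r)^5 + TV/(1+r)^5
    = 24541.51625 + 27376.63726 + 30539.28127 + 34067.28488 + 38002.85570 + 663783.21290 = 818310.78825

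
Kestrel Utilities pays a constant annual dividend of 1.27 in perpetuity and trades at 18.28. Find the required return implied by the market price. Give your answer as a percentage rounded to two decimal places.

6.95%

P = C/r ⇒ r = C/P = 1.27/18.28 = 0.069475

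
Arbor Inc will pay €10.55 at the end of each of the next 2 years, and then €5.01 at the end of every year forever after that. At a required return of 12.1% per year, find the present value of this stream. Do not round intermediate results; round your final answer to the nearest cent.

PV of 2-year annuity: €10.55 × [1 − (1+0.121)^−2] / 0.121 = 17.80664
Perpetuity value at year 2: €5.01 / 0.121 = 41.40496
PV of perpetuity: 41.40496 / (1+0.121)^2 = 32.94892
Total PV = 17.80664 + 32.94892 = 50.75555

€50.76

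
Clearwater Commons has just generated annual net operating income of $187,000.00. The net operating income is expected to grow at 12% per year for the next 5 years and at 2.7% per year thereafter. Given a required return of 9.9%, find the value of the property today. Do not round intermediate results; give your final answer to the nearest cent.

D_1 = 209440.00000
D_2 = 234572.80000
D_3 = 262721.53600
D_4 = 294248.12032
D_5 = 329557.89476
Terminal value at year 5: TV = D_5×(1+g_2)/(r−g_2) = 338455.95792/0.072 = 4700777.19329
P_0 = D_1/(1+r)^1 + D_2/(1+r)^2 + D_3/(1+r)^3 + D_4/(1+r)^4 + D_5/(1+r)^5 + TV/(1+r)^5
    = 190573.24841 + 194214.77545 + 197925.88581 + 201707.90910 + 205562.20036 + 2932116.38567 = 3922100.40479

$3922100.40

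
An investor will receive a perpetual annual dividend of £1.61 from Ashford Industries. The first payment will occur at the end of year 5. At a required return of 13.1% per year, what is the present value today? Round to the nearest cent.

Value at end of year 4: C / r = £1.61 / 0.131 = £12.2901
Discount to today: PV = £12.2901 / (1 + 0.131)^4 = £12.2901 / 1.636253 = £7.51

£7.51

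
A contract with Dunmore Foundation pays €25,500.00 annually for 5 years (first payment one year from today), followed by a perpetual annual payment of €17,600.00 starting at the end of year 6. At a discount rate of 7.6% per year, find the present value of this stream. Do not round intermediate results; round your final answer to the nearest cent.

PV of 5-year annuity: €25,500.00 × [1 − (1+0.076)^−5] / 0.076 = 102896.57782
Perpetuity value at year 5: €17,600.00 / 0.076 = 231578.94737
PV of perpetuity: 231578.94737 / (1+0.076)^5 = 160560.13287
Total PV = 102896.57782 + 160560.13287 = 263456.71069

€263456.71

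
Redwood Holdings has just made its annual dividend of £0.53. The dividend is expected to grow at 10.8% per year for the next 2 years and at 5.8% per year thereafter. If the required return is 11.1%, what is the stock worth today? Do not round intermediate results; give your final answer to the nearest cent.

D_1 = 0.58724
D_2 = 0.65066
Terminal value at year 2: TV = D_2×(1+g_2)/(r−g_2) = 0.68840/0.053 = 12.98869
P_0 = D_1/(1+r)^1 + D_2/(1+r)^2 + TV/(1+r)^2
    = 0.52857 + 0.52714 + 10.52294 = 11.57865

£11.58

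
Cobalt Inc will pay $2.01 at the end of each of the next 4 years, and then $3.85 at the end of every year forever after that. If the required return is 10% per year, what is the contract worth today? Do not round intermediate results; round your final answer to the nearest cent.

$32.67

PV of 4-year annuity: $2.01 × [1 − (1+0.1)^−4] / 0.1 = 6.37143
Perpetuity value at year 4: $3.85 / 0.1 = 38.50000
PV of perpetuity: 38.50000 / (1+0.1)^4 = 26.29602
Total PV = 6.37143 + 26.29602 = 32.66745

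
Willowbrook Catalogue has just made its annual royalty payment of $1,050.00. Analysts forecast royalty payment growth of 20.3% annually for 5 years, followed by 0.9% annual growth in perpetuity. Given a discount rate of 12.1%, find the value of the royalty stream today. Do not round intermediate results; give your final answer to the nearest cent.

$19984.45

D_1 = 1263.15000
D_2 = 1519.56945
D_3 = 1828.04205
D_4 = 2199.13458
D_5 = 2645.55890
Terminal value at year 5: TV = D_5×(1+g_2)/(r−g_2) = 2669.36893/0.112 = 23833.65120
P_0 = D_1/(1+r)^1 + D_2/(1+r)^2 + D_3/(1+r)^3 + D_4/(1+r)^4 + D_5/(1+r)^5 + TV/(1+r)^5
    = 1126.80642 + 1209.23116 + 1297.68518 + 1392.60951 + 1494.47747 + 13463.64080 = 19984.45054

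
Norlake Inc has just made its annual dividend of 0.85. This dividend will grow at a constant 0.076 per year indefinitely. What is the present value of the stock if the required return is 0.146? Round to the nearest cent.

D₁ = D₀ × (1 + g) = 0.85 × 1.076 = 0.9146
Growing perpetuity: P = D₁ / (r − g) = 0.9146 / (0.146 − 0.076) = 13.07

13.07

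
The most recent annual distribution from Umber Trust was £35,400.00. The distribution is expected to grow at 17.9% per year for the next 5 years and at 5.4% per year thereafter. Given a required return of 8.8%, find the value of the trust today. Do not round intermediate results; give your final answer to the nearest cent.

D_1 = 41736.60000
D_2 = 49207.45140
D_3 = 58015.58520
D_4 = 68400.37495
D_5 = 80644.04207
Terminal value at year 5: TV = D_5×(1+g_2)/(r−g_2) = 84998.82034/0.034 = 2499965.30410
P_0 = D_1/(1+r)^1 + D_2/(1+r)^2 + D_3/(1+r)^3 + D_4/(1+r)^4 + D_5/(1+r)^5 + TV/(1+r)^5
    = 38360.84559 + 41569.33543 + 45046.18242 + 48813.83187 + 52896.60641 + 1639794.79868 = 1866481.60039

£1866481.60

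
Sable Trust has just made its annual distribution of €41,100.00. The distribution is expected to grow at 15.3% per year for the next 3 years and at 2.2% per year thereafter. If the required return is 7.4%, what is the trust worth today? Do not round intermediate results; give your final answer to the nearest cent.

D_1 = 47388.30000
D_2 = 54638.70990
D_3 = 62998.43251
Terminal value at year 3: TV = D_3×(1+g_2)/(r−g_2) = 64384.39803/0.052 = 1238161.50058
P_0 = D_1/(1+r)^1 + D_2/(1+r)^2 + D_3/(1+r)^3 + TV/(1+r)^3
    = 44123.18436 + 47368.74447 + 50853.03760 + 999457.77736 = 1141802.74379

€1141802.74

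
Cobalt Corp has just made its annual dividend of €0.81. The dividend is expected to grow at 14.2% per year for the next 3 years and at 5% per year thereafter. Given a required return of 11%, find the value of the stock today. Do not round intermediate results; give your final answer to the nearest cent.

€18.01

D_1 = 0.92502
D_2 = 1.05637
D_3 = 1.20638
Terminal value at year 3: TV = D_3×(1+g_2)/(r−g_2) = 1.26670/0.06 = 21.11161
P_0 = D_1/(1+r)^1 + D_2/(1+r)^2 + D_3/(1+r)^3 + TV/(1+r)^3
    = 0.83335 + 0.85738 + 0.88209 + 15.43663 = 18.00945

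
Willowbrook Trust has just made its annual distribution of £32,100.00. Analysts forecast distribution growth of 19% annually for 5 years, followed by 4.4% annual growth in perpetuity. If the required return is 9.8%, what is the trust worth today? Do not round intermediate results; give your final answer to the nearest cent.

£1133616.33

D_1 = 38199.00000
D_2 = 45456.81000
D_3 = 54093.60390
D_4 = 64371.38864
D_5 = 76601.95248
Terminal value at year 5: TV = D_5×(1+g_2)/(r−g_2) = 79972.43839/0.054 = 1480971.08133
P_0 = D_1/(1+r)^1 + D_2/(1+r)^2 + D_3/(1+r)^3 + D_4/(1+r)^4 + D_5/(1+r)^5 + TV/(1+r)^5
    = 34789.61749 + 37704.59454 + 40863.81376 + 44287.73987 + 47998.55231 + 927972.01139 = 1133616.32936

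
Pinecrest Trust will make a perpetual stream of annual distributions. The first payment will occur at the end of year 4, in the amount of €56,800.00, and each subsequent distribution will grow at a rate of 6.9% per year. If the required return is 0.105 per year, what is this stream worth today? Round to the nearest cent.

Value at end of year 3: C₁ / (r − g) = €56,800.00 / (0.105 − 0.069) = €1,577,777.7778
Discount to today: PV = €1,577,777.7778 / (1 + 0.105)^3 = €1,577,777.7778 / 1.349233 = €1,169,388.99

€1169388.99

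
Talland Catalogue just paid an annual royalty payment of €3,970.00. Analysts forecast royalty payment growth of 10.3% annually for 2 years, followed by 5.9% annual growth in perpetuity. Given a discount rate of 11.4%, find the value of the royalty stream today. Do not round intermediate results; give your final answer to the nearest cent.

D_1 = 4378.91000
D_2 = 4829.93773
Terminal value at year 2: TV = D_2×(1+g_2)/(r−g_2) = 5114.90406/0.055 = 92998.25556
P_0 = D_1/(1+r)^1 + D_2/(1+r)^2 + TV/(1+r)^2
    = 3930.79892 + 3891.98493 + 74938.40074 = 82761.18459

€82761.18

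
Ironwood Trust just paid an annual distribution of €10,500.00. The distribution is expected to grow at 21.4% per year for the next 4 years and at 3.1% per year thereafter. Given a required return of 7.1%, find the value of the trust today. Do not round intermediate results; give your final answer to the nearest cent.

D_1 = 12747.00000
D_2 = 15474.85800
D_3 = 18786.47761
D_4 = 22806.78382
Terminal value at year 4: TV = D_4×(1+g_2)/(r−g_2) = 23513.79412/0.04 = 587844.85299
P_0 = D_1/(1+r)^1 + D_2/(1+r)^2 + D_3/(1+r)^3 + D_4/(1+r)^4 + TV/(1+r)^4
    = 11901.96078 + 13491.11148 + 15292.44569 + 17334.29418 + 446791.43249 = 504811.24463

€504811.24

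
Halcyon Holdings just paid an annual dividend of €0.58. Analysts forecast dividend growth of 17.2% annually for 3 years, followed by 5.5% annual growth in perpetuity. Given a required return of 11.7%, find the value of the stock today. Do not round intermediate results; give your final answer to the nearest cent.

€13.32

D_1 = 0.67976
D_2 = 0.79668
D_3 = 0.93371
Terminal value at year 3: TV = D_3×(1+g_2)/(r−g_2) = 0.98506/0.062 = 15.88809
P_0 = D_1/(1+r)^1 + D_2/(1+r)^2 + D_3/(1+r)^3 + TV/(1+r)^3
    = 0.60856 + 0.63852 + 0.66996 + 11.40019 = 13.31724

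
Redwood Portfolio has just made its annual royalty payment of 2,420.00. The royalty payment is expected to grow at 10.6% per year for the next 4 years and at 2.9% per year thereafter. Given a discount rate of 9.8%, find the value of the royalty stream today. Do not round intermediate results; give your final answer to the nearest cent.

D_1 = 2676.52000
D_2 = 2960.23112
D_3 = 3274.01562
D_4 = 3621.06127
Terminal value at year 4: TV = D_4×(1+g_2)/(r−g_2) = 3726.07205/0.069 = 54001.04422
P_0 = D_1/(1+r)^1 + D_2/(1+r)^2 + D_3/(1+r)^3 + D_4/(1+r)^4 + TV/(1+r)^4
    = 2437.63206 + 2455.39258 + 2473.28251 + 2491.30278 + 37152.90674 = 47010.51668

47010.52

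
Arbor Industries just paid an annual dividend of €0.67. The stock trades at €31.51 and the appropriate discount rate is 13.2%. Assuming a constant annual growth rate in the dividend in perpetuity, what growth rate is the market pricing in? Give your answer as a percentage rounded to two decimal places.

P = D₀(1+g)/(r−g) ⇒ P(r−g) = D₀(1+g) ⇒ g(P+D₀) = P·r − D₀
g = (P·r − D₀)/(P + D₀) = (€31.51×0.132 − €0.67) / (€31.51 + €0.67) = 0.108431

10.84%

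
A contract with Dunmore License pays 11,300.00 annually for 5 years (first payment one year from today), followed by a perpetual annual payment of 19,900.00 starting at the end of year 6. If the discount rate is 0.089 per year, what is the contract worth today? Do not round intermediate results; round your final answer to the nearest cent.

190057.53

PV of 5-year annuity: 11,300.00 × [1 − (1+0.089)^−5] / 0.089 = 44067.34056
Perpetuity value at year 5: 19,900.00 / 0.089 = 223595.50562
PV of perpetuity: 223595.50562 / (1+0.089)^5 = 145990.18906
Total PV = 44067.34056 + 145990.18906 = 190057.52962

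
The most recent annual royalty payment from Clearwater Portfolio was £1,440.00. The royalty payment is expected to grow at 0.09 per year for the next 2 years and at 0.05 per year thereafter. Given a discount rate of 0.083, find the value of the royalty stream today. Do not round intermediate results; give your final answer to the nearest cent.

£49320.37

D_1 = 1569.60000
D_2 = 1710.86400
Terminal value at year 2: TV = D_2×(1+g_2)/(r−g_2) = 1796.40720/0.033 = 54436.58182
P_0 = D_1/(1+r)^1 + D_2/(1+r)^2 + TV/(1+r)^2
    = 1449.30748 + 1458.67512 + 46412.39011 = 49320.37270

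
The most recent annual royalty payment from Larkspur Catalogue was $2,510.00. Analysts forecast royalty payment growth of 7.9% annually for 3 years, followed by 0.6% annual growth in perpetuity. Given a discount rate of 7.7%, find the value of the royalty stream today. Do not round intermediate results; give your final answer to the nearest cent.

D_1 = 2708.29000
D_2 = 2922.24491
D_3 = 3153.10226
Terminal value at year 3: TV = D_3×(1+g_2)/(r−g_2) = 3172.02087/0.071 = 44676.35030
P_0 = D_1/(1+r)^1 + D_2/(1+r)^2 + D_3/(1+r)^3 + TV/(1+r)^3
    = 2514.66110 + 2519.33085 + 2524.00927 + 35762.72290 = 43320.72411

$43320.72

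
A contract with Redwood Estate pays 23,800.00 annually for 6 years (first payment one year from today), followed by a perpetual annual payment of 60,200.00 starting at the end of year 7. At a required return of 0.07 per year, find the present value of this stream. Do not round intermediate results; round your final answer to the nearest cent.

PV of 6-year annuity: 23,800.00 × [1 − (1+0.07)^−6] / 0.07 = 113443.64390
Perpetuity value at year 6: 60,200.00 / 0.07 = 860000.00000
PV of perpetuity: 860000.00000 / (1+0.07)^6 = 573054.31248
Total PV = 113443.64390 + 573054.31248 = 686497.95638

686497.96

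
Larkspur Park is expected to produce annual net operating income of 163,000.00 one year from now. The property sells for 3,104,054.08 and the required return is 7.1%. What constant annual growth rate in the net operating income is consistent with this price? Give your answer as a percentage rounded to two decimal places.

P = D₁/(r−g) ⇒ g = r − D₁/P = 0.071 − 163,000.00/3,104,054.08 = 0.018488

1.85%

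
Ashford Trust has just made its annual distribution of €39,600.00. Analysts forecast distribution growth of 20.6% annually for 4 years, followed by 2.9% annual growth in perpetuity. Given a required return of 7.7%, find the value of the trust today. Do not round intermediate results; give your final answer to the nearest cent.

€1546598.52

D_1 = 47757.60000
D_2 = 57595.66560
D_3 = 69460.37271
D_4 = 83769.20949
Terminal value at year 4: TV = D_4×(1+g_2)/(r−g_2) = 86198.51657/0.048 = 1795802.42850
P_0 = D_1/(1+r)^1 + D_2/(1+r)^2 + D_3/(1+r)^3 + D_4/(1+r)^4 + TV/(1+r)^4
    = 44343.17549 + 49654.47506 + 55601.94700 + 62261.79024 + 1334737.12817 = 1546598.51596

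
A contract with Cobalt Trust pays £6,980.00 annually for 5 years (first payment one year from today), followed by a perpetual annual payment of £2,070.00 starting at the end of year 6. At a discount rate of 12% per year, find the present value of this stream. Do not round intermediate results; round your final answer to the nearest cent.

PV of 5-year annuity: £6,980.00 × [1 − (1+0.12)^−5] / 0.12 = 25161.33789
Perpetuity value at year 5: £2,070.00 / 0.12 = 17250.00000
PV of perpetuity: 17250.00000 / (1+0.12)^5 = 9788.11326
Total PV = 25161.33789 + 9788.11326 = 34949.45115

£34949.45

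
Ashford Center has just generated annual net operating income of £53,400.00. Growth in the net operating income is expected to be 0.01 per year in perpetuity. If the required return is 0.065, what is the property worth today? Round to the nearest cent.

£980618.18

D₁ = D₀ × (1 + g) = £53,400.00 × 1.01 = £53,934.0000
Growing perpetuity: P = D₁ / (r − g) = £53,934.0000 / (0.065 − 0.01) = £980,618.18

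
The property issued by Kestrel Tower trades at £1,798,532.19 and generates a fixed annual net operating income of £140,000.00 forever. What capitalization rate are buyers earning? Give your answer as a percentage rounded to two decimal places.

7.78%

P = C/r ⇒ r = C/P = £140,000.00/£1,798,532.19 = 0.077841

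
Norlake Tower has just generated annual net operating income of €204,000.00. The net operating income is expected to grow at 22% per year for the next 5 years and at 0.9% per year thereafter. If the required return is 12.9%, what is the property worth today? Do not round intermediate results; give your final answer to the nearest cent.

D_1 = 248880.00000
D_2 = 303633.60000
D_3 = 370432.99200
D_4 = 451928.25024
D_5 = 551352.46529
Terminal value at year 5: TV = D_5×(1+g_2)/(r−g_2) = 556314.63748/0.12 = 4635955.31234
P_0 = D_1/(1+r)^1 + D_2/(1+r)^2 + D_3/(1+r)^3 + D_4/(1+r)^4 + D_5/(1+r)^5 + TV/(1+r)^5
    = 220442.86980 + 238211.07276 + 257411.43381 + 278159.38818 + 300579.67544 + 2527374.10434 = 3822178.54433

€3822178.54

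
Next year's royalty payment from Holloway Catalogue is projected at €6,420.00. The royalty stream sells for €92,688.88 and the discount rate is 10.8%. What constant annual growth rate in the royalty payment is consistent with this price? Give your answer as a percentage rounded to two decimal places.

P = D₁/(r−g) ⇒ g = r − D₁/P = 0.108 − €6,420.00/€92,688.88 = 0.038736

3.87%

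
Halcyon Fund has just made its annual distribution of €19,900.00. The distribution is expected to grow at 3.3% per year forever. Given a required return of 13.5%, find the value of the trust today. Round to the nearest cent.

D₁ = D₀ × (1 + g) = €19,900.00 × 1.033 = €20,556.7000
Growing perpetuity: P = D₁ / (r − g) = €20,556.7000 / (0.135 − 0.033) = €201,536.27

€201536.27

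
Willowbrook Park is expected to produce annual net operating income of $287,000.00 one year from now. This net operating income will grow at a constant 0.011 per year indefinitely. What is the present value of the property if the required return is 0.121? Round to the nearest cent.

$2609090.91

Growing perpetuity: P = D₁ / (r − g) = $287,000.0000 / (0.121 − 0.011) = $2,609,090.91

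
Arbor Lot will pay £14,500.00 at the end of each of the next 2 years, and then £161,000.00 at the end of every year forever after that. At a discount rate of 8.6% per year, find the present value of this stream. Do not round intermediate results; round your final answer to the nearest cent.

PV of 2-year annuity: £14,500.00 × [1 − (1+0.086)^−2] / 0.086 = 25646.17821
Perpetuity value at year 2: £161,000.00 / 0.086 = 1872093.02326
PV of perpetuity: 1872093.02326 / (1+0.086)^2 = 1587332.00999
Total PV = 25646.17821 + 1587332.00999 = 1612978.18820

£1612978.19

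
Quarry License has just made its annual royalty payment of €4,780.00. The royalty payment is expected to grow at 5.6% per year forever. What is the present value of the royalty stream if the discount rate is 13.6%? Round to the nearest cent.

D₁ = D₀ × (1 + g) = €4,780.00 × 1.056 = €5,047.6800
Growing perpetuity: P = D₁ / (r − g) = €5,047.6800 / (0.136 − 0.056) = €63,096.00

€63096.00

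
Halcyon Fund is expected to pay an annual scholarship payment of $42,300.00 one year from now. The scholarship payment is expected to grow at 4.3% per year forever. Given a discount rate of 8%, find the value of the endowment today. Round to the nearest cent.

$1143243.24

Growing perpetuity: P = D₁ / (r − g) = $42,300.0000 / (0.08 − 0.043) = $1,143,243.24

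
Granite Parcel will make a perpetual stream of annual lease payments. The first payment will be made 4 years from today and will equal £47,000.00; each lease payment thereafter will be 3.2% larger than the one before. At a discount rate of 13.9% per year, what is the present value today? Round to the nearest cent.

Value at end of year 3: C₁ / (r − g) = £47,000.00 / (0.139 − 0.032) = £439,252.3364
Discount to today: PV = £439,252.3364 / (1 + 0.139)^3 = £439,252.3364 / 1.477649 = £297,264.40

£297264.40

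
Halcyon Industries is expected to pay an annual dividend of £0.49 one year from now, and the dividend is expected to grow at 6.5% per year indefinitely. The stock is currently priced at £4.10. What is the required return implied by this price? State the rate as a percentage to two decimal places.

P = D₁/(r − g) ⇒ r = D₁/P + g = £0.4900/£4.10 + 0.065 = 0.119512 + 0.065 = 0.184512

18.45%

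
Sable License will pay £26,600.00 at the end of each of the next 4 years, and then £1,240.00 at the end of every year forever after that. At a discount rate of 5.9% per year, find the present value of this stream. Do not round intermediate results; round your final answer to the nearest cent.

PV of 4-year annuity: £26,600.00 × [1 − (1+0.059)^−4] / 0.059 = 92383.26126
Perpetuity value at year 4: £1,240.00 / 0.059 = 21016.94915
PV of perpetuity: 21016.94915 / (1+0.059)^4 = 16710.36103
Total PV = 92383.26126 + 16710.36103 = 109093.62229

£109093.62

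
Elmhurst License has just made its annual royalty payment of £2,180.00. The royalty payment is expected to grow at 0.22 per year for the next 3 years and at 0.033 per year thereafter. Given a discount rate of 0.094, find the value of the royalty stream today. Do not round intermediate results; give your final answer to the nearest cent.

£59363.65

D_1 = 2659.60000
D_2 = 3244.71200
D_3 = 3958.54864
Terminal value at year 3: TV = D_3×(1+g_2)/(r−g_2) = 4089.18075/0.061 = 67035.74992
P_0 = D_1/(1+r)^1 + D_2/(1+r)^2 + D_3/(1+r)^3 + TV/(1+r)^3
    = 2431.07861 + 2711.07487 + 3023.31932 + 51198.17803 = 59363.65083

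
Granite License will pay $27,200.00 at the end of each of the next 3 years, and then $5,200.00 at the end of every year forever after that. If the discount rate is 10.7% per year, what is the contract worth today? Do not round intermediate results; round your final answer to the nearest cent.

$102641.61

PV of 3-year annuity: $27,200.00 × [1 − (1+0.107)^−3] / 0.107 = 66817.39703
Perpetuity value at year 3: $5,200.00 / 0.107 = 48598.13084
PV of perpetuity: 48598.13084 / (1+0.107)^3 = 35824.21670
Total PV = 66817.39703 + 35824.21670 = 102641.61373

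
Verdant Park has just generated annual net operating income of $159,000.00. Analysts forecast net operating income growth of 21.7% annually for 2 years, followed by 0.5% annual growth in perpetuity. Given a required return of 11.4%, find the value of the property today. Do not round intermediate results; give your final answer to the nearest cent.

D_1 = 193503.00000
D_2 = 235493.15100
Terminal value at year 2: TV = D_2×(1+g_2)/(r−g_2) = 236670.61675/0.109 = 2171290.06197
P_0 = D_1/(1+r)^1 + D_2/(1+r)^2 + TV/(1+r)^2
    = 173701.07720 + 189761.41019 + 1749635.02056 = 2113097.50795

$2113097.51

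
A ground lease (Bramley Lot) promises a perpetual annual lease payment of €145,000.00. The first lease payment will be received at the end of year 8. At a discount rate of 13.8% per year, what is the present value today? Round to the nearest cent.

€425101.93

Value at end of year 7: C / r = €145,000.00 / 0.138 = €1,050,724.6377
Discount to today: PV = €1,050,724.6377 / (1 + 0.138)^7 = €1,050,724.6377 / 2.471700 = €425,101.93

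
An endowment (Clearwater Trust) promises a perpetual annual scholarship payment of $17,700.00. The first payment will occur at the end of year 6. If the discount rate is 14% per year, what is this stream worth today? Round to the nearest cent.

$65663.04

Value at end of year 5: C / r = $17,700.00 / 0.14 = $126,428.5714
Discount to today: PV = $126,428.5714 / (1 + 0.14)^5 = $126,428.5714 / 1.925415 = $65,663.04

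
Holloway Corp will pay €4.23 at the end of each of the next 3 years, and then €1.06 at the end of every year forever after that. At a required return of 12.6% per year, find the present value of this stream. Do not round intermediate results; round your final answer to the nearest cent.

PV of 3-year annuity: €4.23 × [1 − (1+0.126)^−3] / 0.126 = 10.05591
Perpetuity value at year 3: €1.06 / 0.126 = 8.41270
PV of perpetuity: 8.41270 / (1+0.126)^3 = 5.89278
Total PV = 10.05591 + 5.89278 = 15.94868

€15.95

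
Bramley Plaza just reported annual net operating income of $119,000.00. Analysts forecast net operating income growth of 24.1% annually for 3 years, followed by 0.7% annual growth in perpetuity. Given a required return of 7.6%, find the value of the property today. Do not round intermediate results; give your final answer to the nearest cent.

$3142550.60

D_1 = 147679.00000
D_2 = 183269.63900
D_3 = 227437.62200
Terminal value at year 3: TV = D_3×(1+g_2)/(r−g_2) = 229029.68535/0.069 = 3319270.80222
P_0 = D_1/(1+r)^1 + D_2/(1+r)^2 + D_3/(1+r)^3 + TV/(1+r)^3
    = 137248.14126 + 158294.55698 + 182568.35057 + 2664439.55103 = 3142550.59984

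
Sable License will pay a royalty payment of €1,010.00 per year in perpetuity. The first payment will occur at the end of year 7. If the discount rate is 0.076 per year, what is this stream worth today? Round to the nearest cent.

Value at end of year 6: C / r = €1,010.00 / 0.076 = €13,289.4737
Discount to today: PV = €13,289.4737 / (1 + 0.076)^6 = €13,289.4737 / 1.551935 = €8,563.16

€8563.16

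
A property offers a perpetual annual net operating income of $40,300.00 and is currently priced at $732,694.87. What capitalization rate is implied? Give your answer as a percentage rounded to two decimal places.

P = C/r ⇒ r = C/P = $40,300.00/$732,694.87 = 0.055002

5.50%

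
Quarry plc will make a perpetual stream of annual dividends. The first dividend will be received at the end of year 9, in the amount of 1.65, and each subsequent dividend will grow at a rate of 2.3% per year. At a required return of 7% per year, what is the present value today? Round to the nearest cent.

Value at end of year 8: C₁ / (r − g) = 1.65 / (0.07 − 0.023) = 35.1064
Discount to today: PV = 35.1064 / (1 + 0.07)^8 = 35.1064 / 1.718186 = 20.43

20.43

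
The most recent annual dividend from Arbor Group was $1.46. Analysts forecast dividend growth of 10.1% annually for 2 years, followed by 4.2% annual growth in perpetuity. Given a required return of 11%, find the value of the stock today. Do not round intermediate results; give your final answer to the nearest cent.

$24.90

D_1 = 1.60746
D_2 = 1.76981
Terminal value at year 2: TV = D_2×(1+g_2)/(r−g_2) = 1.84415/0.068 = 27.11979
P_0 = D_1/(1+r)^1 + D_2/(1+r)^2 + TV/(1+r)^2
    = 1.44816 + 1.43642 + 22.01103 = 24.89561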